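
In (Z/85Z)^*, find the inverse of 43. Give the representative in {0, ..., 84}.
Apply the extended Euclidean algorithm to (85, 43), tracking rows (r, s, t) with s·85 + t·43 = r. Each division r_prev = q·r_cur + r_new produces the new row as (previous row) − q·(current row):
  row A: (85, 1, 0)   [1·85 + 0·43 = 85]
  row B: (43, 0, 1)   [0·85 + 1·43 = 43]
  85 = 1·43 + 42   → row C = row A − 1·row B = (42, 1, −1)   [check: 1·85 − 1·43 = 42]
  43 = 1·42 + 1   → row D = row B − 1·row C = (1, −1, 2)   [check: −1·85 + 2·43 = 1]
  42 = 42·1 + 0   → remainder 0, stop. gcd = 1 (last nonzero row D).
The gcd is 1, so 43 is invertible mod 85. The last nonzero row gives −1·85 + 2·43 = 1, so t = 2. So 43^(−1) ≡ 2 (mod 85). Verify: 43 · 2 = 86 ≡ 1 (mod 85). ✓

Final answer: 43^(−1) ≡ 2 (mod 85)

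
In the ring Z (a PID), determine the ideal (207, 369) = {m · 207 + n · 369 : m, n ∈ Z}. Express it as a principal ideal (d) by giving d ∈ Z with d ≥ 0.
In the PID Z, (a, b) is generated by gcd(a, b). Compute gcd(369, 207) with the extended Euclidean algorithm, tracking rows (r, s, t) with s·369 + t·207 = r:
  row A: (369, 1, 0)   [1·369 + 0·207 = 369]
  row B: (207, 0, 1)   [0·369 + 1·207 = 207]
  369 = 1·207 + 162   → row C = row A − 1·row B = (162, 1, −1)   [check: 1·369 − 1·207 = 162]
  207 = 1·162 + 45   → row D = row B − 1·row C = (45, −1, 2)   [check: −1·369 + 2·207 = 45]
  162 = 3·45 + 27   → row E = row C − 3·row D = (27, 4, −7)   [check: 4·369 − 7·207 = 27]
  45 = 1·27 + 18   → row F = row D − 1·row E = (18, −5, 9)   [check: −5·369 + 9·207 = 18]
  27 = 1·18 + 9   → row G = row E − 1·row F = (9, 9, −16)   [check: 9·369 − 16·207 = 9]
  18 = 2·9 + 0   → remainder 0, stop. gcd = 9 (last nonzero row G).
So gcd(207, 369) = 9, with Bézout identity 9·369 − 16·207 = 9. Containment (⊇): the Bézout identity exhibits 9 as an element of (207, 369), giving (9) ⊆ (207, 369). Containment (⊆): since 9 | 207 and 9 | 369 (207 = 9·23, 369 = 9·41), every Z-linear combination of 207 and 369 is divisible by 9, so (207, 369) ⊆ (9). Therefore (207, 369) = (9), d = 9.

Final answer: (207, 369) = (9); d = 9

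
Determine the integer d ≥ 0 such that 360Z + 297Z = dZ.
(360, 297) = (9); d = 9

In the PID Z, (a, b) is generated by gcd(a, b). Compute gcd(360, 297) with the extended Euclidean algorithm, tracking rows (r, s, t) with s·360 + t·297 = r:
  row A: (360, 1, 0)   [1·360 + 0·297 = 360]
  row B: (297, 0, 1)   [0·360 + 1·297 = 297]
  360 = 1·297 + 63   → row C = row A − 1·row B = (63, 1, −1)   [check: 1·360 − 1·297 = 63]
  297 = 4·63 + 45   → row D = row B − 4·row C = (45, −4, 5)   [check: −4·360 + 5·297 = 45]
  63 = 1·45 + 18   → row E = row C − 1·row D = (18, 5, −6)   [check: 5·360 − 6·297 = 18]
  45 = 2·18 + 9   → row F = row D − 2·row E = (9, −14, 17)   [check: −14·360 + 17·297 = 9]
  18 = 2·9 + 0   → remainder 0, stop. gcd = 9 (last nonzero row F).
So gcd(360, 297) = 9, with Bézout identity −14·360 + 17·297 = 9. Containment (⊇): the Bézout identity exhibits 9 as an element of (360, 297), giving (9) ⊆ (360, 297). Containment (⊆): since 9 | 360 and 9 | 297 (360 = 9·40, 297 = 9·33), every Z-linear combination of 360 and 297 is divisible by 9, so (360, 297) ⊆ (9). Therefore (360, 297) = (9), d = 9.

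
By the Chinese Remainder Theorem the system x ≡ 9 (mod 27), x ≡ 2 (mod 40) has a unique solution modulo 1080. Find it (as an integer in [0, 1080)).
The moduli 27, 40 are pairwise coprime, so by the CRT there is a unique solution mod 27·40 = 1080.
Solve by successive substitution. Start with x ≡ 9 (mod 27).
  Combine with x ≡ 2 (mod 40): write x = 9 + 27·t and require 9 + 27·t ≡ 2 (mod 40), i.e. 27·t ≡ 2 − 9 ≡ 33 (mod 40). Since 27^(−1) ≡ 3 (mod 40), t ≡ 3·33 ≡ 19 (mod 40). So x ≡ 9 + 27·19 = 522 (mod 1080).
Unique solution in [0, 1080): x = 522.

Final answer: x ≡ 522 (mod 1080); the representative in [0, 1080) is 522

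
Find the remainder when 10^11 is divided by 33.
Use repeated squaring. Binary(11) = 1011. Walk through the bits of the exponent 11 left-to-right: at each bit after the leading one, square the running value, then multiply by 10 if the bit is 1 (always reducing mod 33):
  bit 1 = 1 (leading): start with 10.
  bit 2 = 0: square 10^2 = 100 ≡ 1 (mod 33).
  bit 3 = 1: square 1^2 = 1; bit is 1, so multiply 1·10 = 10 (mod 33).
  bit 4 = 1: square 10^2 = 100 ≡ 1; bit is 1, so multiply 1·10 = 10 (mod 33).
Final value: 10^11 ≡ 10 (mod 33).

Final answer: 10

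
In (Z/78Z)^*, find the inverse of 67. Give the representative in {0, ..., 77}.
Apply the extended Euclidean algorithm to (78, 67), tracking rows (r, s, t) with s·78 + t·67 = r. Each division r_prev = q·r_cur + r_new produces the new row as (previous row) − q·(current row):
  row A: (78, 1, 0)   [1·78 + 0·67 = 78]
  row B: (67, 0, 1)   [0·78 + 1·67 = 67]
  78 = 1·67 + 11   → row C = row A − 1·row B = (11, 1, −1)   [check: 1·78 − 1·67 = 11]
  67 = 6·11 + 1   → row D = row B − 6·row C = (1, −6, 7)   [check: −6·78 + 7·67 = 1]
  11 = 11·1 + 0   → remainder 0, stop. gcd = 1 (last nonzero row D).
The gcd is 1, so 67 is invertible mod 78. The last nonzero row gives −6·78 + 7·67 = 1, so t = 7. So 67^(−1) ≡ 7 (mod 78). Verify: 67 · 7 = 469 ≡ 1 (mod 78). ✓

Final answer: 67^(−1) ≡ 7 (mod 78)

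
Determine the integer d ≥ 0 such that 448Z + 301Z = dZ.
In the PID Z, (a, b) is generated by gcd(a, b). Compute gcd(448, 301) with the extended Euclidean algorithm, tracking rows (r, s, t) with s·448 + t·301 = r:
  row A: (448, 1, 0)   [1·448 + 0·301 = 448]
  row B: (301, 0, 1)   [0·448 + 1·301 = 301]
  448 = 1·301 + 147   → row C = row A − 1·row B = (147, 1, −1)   [check: 1·448 − 1·301 = 147]
  301 = 2·147 + 7   → row D = row B − 2·row C = (7, −2, 3)   [check: −2·448 + 3·301 = 7]
  147 = 21·7 + 0   → remainder 0, stop. gcd = 7 (last nonzero row D).
So gcd(448, 301) = 7, with Bézout identity −2·448 + 3·301 = 7. Containment (⊇): the Bézout identity exhibits 7 as an element of (448, 301), giving (7) ⊆ (448, 301). Containment (⊆): since 7 | 448 and 7 | 301 (448 = 7·64, 301 = 7·43), every Z-linear combination of 448 and 301 is divisible by 7, so (448, 301) ⊆ (7). Therefore (448, 301) = (7), d = 7.

Final answer: (448, 301) = (7); d = 7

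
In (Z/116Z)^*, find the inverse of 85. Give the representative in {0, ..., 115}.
Apply the extended Euclidean algorithm to (116, 85), tracking rows (r, s, t) with s·116 + t·85 = r. Each division r_prev = q·r_cur + r_new produces the new row as (previous row) − q·(current row):
  row A: (116, 1, 0)   [1·116 + 0·85 = 116]
  row B: (85, 0, 1)   [0·116 + 1·85 = 85]
  116 = 1·85 + 31   → row C = row A − 1·row B = (31, 1, −1)   [check: 1·116 − 1·85 = 31]
  85 = 2·31 + 23   → row D = row B − 2·row C = (23, −2, 3)   [check: −2·116 + 3·85 = 23]
  31 = 1·23 + 8   → row E = row C − 1·row D = (8, 3, −4)   [check: 3·116 − 4·85 = 8]
  23 = 2·8 + 7   → row F = row D − 2·row E = (7, −8, 11)   [check: −8·116 + 11·85 = 7]
  8 = 1·7 + 1   → row G = row E − 1·row F = (1, 11, −15)   [check: 11·116 − 15·85 = 1]
  7 = 7·1 + 0   → remainder 0, stop. gcd = 1 (last nonzero row G).
The gcd is 1, so 85 is invertible mod 116. The last nonzero row gives 11·116 − 15·85 = 1, so t = −15. So 85^(−1) ≡ −15 ≡ 101 (mod 116). Verify: 85 · 101 = 8585 ≡ 1 (mod 116). ✓

Final answer: 85^(−1) ≡ 101 (mod 116)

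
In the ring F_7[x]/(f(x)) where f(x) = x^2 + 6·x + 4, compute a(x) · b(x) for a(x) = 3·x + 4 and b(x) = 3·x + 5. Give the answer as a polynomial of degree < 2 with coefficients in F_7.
a · b ≡ x + 5 (mod f(x))

Multiply as integer polynomials: a · b = 9·x^2 + 27·x + 20. Reducing coefficients mod 7: a · b ≡ 2·x^2 + 6·x + 6. Now divide by f(x) = x^2 + 6·x + 4 in F_7[x], eliminating the leading term at each step:
  leading term 2·x^2: subtract (2)·f(x) = 2·x^2 + 5·x + 1, leaving x + 5 (coefficients mod 7)
The degree is now < 2, so this is the remainder. Hence a · b ≡ x + 5 in F_7[x]/(f).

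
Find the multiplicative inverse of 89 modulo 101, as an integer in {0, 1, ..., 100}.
Apply the extended Euclidean algorithm to (101, 89), tracking rows (r, s, t) with s·101 + t·89 = r. Each division r_prev = q·r_cur + r_new produces the new row as (previous row) − q·(current row):
  row A: (101, 1, 0)   [1·101 + 0·89 = 101]
  row B: (89, 0, 1)   [0·101 + 1·89 = 89]
  101 = 1·89 + 12   → row C = row A − 1·row B = (12, 1, −1)   [check: 1·101 − 1·89 = 12]
  89 = 7·12 + 5   → row D = row B − 7·row C = (5, −7, 8)   [check: −7·101 + 8·89 = 5]
  12 = 2·5 + 2   → row E = row C − 2·row D = (2, 15, −17)   [check: 15·101 − 17·89 = 2]
  5 = 2·2 + 1   → row F = row D − 2·row E = (1, −37, 42)   [check: −37·101 + 42·89 = 1]
  2 = 2·1 + 0   → remainder 0, stop. gcd = 1 (last nonzero row F).
The gcd is 1, so 89 is invertible mod 101. The last nonzero row gives −37·101 + 42·89 = 1, so t = 42. So 89^(−1) ≡ 42 (mod 101). Verify: 89 · 42 = 3738 ≡ 1 (mod 101). ✓

Final answer: 89^(−1) ≡ 42 (mod 101)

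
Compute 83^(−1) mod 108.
Apply the extended Euclidean algorithm to (108, 83), tracking rows (r, s, t) with s·108 + t·83 = r. Each division r_prev = q·r_cur + r_new produces the new row as (previous row) − q·(current row):
  row A: (108, 1, 0)   [1·108 + 0·83 = 108]
  row B: (83, 0, 1)   [0·108 + 1·83 = 83]
  108 = 1·83 + 25   → row C = row A − 1·row B = (25, 1, −1)   [check: 1·108 − 1·83 = 25]
  83 = 3·25 + 8   → row D = row B − 3·row C = (8, −3, 4)   [check: −3·108 + 4·83 = 8]
  25 = 3·8 + 1   → row E = row C − 3·row D = (1, 10, −13)   [check: 10·108 − 13·83 = 1]
  8 = 8·1 + 0   → remainder 0, stop. gcd = 1 (last nonzero row E).
The gcd is 1, so 83 is invertible mod 108. The last nonzero row gives 10·108 − 13·83 = 1, so t = −13. So 83^(−1) ≡ −13 ≡ 95 (mod 108). Verify: 83 · 95 = 7885 ≡ 1 (mod 108). ✓

Final answer: 83^(−1) ≡ 95 (mod 108)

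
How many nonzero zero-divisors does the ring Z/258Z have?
Z/258Z has 173 nonzero zero-divisors

In Z/258Z each nonzero element is either a unit (gcd with 258 is 1) or a zero-divisor (gcd > 1). The number of units is φ(258): factorise 258 = 2 · 3 · 43, so φ(258) = (2 − 1) · (3 − 1) · (43 − 1) = 1 · 2 · 42 = 84. The nonzero elements number 258 − 1 = 257. Hence the nonzero zero-divisors number 257 − 84 = 173.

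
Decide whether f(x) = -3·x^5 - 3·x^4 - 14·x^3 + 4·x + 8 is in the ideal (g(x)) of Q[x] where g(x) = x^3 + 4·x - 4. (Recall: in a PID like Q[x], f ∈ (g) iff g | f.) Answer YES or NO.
YES

In Q[x] the ideal (g) consists of all multiples of g, so f ∈ (g) iff g | f, i.e. iff the remainder of f on division by g is 0. Divide f by g (g is monic, so eliminate the leading term of the running remainder at each step):
  leading term -3·x^5: subtract (-3·x^2)·g(x) = -3·x^5 - 12·x^3 + 12·x^2, leaving -3·x^4 - 2·x^3 - 12·x^2 + 4·x + 8
  leading term -3·x^4: subtract (-3·x)·g(x) = -3·x^4 - 12·x^2 + 12·x, leaving -2·x^3 - 8·x + 8
  leading term -2·x^3: subtract (-2)·g(x) = -2·x^3 - 8·x + 8, leaving 0
The remainder is 0, so f(x) = g(x) · h(x) with h(x) = -3·x^2 - 3·x - 2. Hence g | f, i.e. f ∈ (g).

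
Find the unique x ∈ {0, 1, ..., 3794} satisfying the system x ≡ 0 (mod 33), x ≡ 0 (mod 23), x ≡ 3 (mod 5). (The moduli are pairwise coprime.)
x ≡ 1518 (mod 3795); the representative in [0, 3795) is 1518

The moduli 33, 23, 5 are pairwise coprime, so by the CRT there is a unique solution mod 33·23·5 = 3795.
Solve by successive substitution. Start with x ≡ 0 (mod 33).
  Combine with x ≡ 0 (mod 23): write x = 33·t and require 33·t ≡ 0 (mod 23). Since 33^(−1) ≡ 7 (mod 23) (33 ≡ 10 (mod 23)), t ≡ 7·0 ≡ 0 (mod 23). So x ≡ 33·0 = 0 (mod 759).
  Combine with x ≡ 3 (mod 5): write x = 759·t and require 759·t ≡ 3 (mod 5). Since 759^(−1) ≡ 4 (mod 5) (759 ≡ 4 (mod 5)), t ≡ 4·3 ≡ 2 (mod 5). So x ≡ 759·2 = 1518 (mod 3795).
Unique solution in [0, 3795): x = 1518.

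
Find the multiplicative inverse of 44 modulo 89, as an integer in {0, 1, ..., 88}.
Apply the extended Euclidean algorithm to (89, 44), tracking rows (r, s, t) with s·89 + t·44 = r. Each division r_prev = q·r_cur + r_new produces the new row as (previous row) − q·(current row):
  row A: (89, 1, 0)   [1·89 + 0·44 = 89]
  row B: (44, 0, 1)   [0·89 + 1·44 = 44]
  89 = 2·44 + 1   → row C = row A − 2·row B = (1, 1, −2)   [check: 1·89 − 2·44 = 1]
  44 = 44·1 + 0   → remainder 0, stop. gcd = 1 (last nonzero row C).
The gcd is 1, so 44 is invertible mod 89. The last nonzero row gives 1·89 − 2·44 = 1, so t = −2. So 44^(−1) ≡ −2 ≡ 87 (mod 89). Verify: 44 · 87 = 3828 ≡ 1 (mod 89). ✓

Final answer: 44^(−1) ≡ 87 (mod 89)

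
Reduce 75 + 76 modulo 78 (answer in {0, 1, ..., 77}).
Both summands are already reduced mod 78. 75 + 76 = 151; 151 = 1·78 + 73, so (75 + 76) mod 78 = 73.

Final answer: 73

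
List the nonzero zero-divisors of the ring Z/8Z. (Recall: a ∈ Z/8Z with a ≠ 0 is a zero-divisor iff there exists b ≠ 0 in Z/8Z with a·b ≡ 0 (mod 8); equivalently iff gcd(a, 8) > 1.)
An element a ∈ Z/8Z (with a ≠ 0) is a zero-divisor iff gcd(a, 8) > 1 (because a is a unit precisely when gcd(a, n) = 1, and in Z/nZ every nonzero, non-unit element is a zero-divisor). Scan a = 1, ..., 7 and keep those with gcd(a, 8) > 1:
  gcd(2, 8) = 2, gcd(4, 8) = 4, gcd(6, 8) = 2.
All other a ∈ {1, ..., 7} have gcd(a, 8) = 1 and are units. So the nonzero zero-divisors are exactly the 3 values of a appearing in this scan.

Final answer: nonzero zero-divisors of Z/8Z = {2, 4, 6}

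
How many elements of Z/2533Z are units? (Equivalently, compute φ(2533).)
An element a ∈ Z/2533Z is a unit iff gcd(a, 2533) = 1, so the number of units is φ(2533). φ is multiplicative, with φ(p^e) = p^e − p^(e−1). Factorise 2533 = 17 · 149. Then
  φ(2533) = (17 − 1) · (149 − 1) = 16 · 148 = 2368.

Final answer: Z/2533Z has φ(2533) = 2368 units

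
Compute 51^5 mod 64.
Use repeated squaring. Binary(5) = 101. Walk through the bits of the exponent 5 left-to-right: at each bit after the leading one, square the running value, then multiply by 51 if the bit is 1 (always reducing mod 64):
  bit 1 = 1 (leading): start with 51.
  bit 2 = 0: square 51^2 = 2601 ≡ 41 (mod 64).
  bit 3 = 1: square 41^2 = 1681 ≡ 17; bit is 1, so multiply 17·51 = 867 ≡ 35 (mod 64).
Final value: 51^5 ≡ 35 (mod 64).

Final answer: 35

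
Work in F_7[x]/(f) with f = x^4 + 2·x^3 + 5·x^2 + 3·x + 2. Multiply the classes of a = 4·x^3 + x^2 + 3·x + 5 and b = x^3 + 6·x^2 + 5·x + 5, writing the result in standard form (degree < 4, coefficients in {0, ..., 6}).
Multiply as integer polynomials: a · b = 4·x^6 + 25·x^5 + 29·x^4 + 48·x^3 + 50·x^2 + 40·x + 25. Reducing coefficients mod 7: a · b ≡ 4·x^6 + 4·x^5 + x^4 + 6·x^3 + x^2 + 5·x + 4. Now divide by f(x) = x^4 + 2·x^3 + 5·x^2 + 3·x + 2 in F_7[x], eliminating the leading term at each step:
  leading term 4·x^6: subtract (4·x^2)·f(x) = 4·x^6 + x^5 + 6·x^4 + 5·x^3 + x^2, leaving 3·x^5 + 2·x^4 + x^3 + 5·x + 4 (coefficients mod 7)
  leading term 3·x^5: subtract (3·x)·f(x) = 3·x^5 + 6·x^4 + x^3 + 2·x^2 + 6·x, leaving 3·x^4 + 5·x^2 + 6·x + 4 (coefficients mod 7)
  leading term 3·x^4: subtract (3)·f(x) = 3·x^4 + 6·x^3 + x^2 + 2·x + 6, leaving x^3 + 4·x^2 + 4·x + 5 (coefficients mod 7)
The degree is now < 4, so this is the remainder. Hence a · b ≡ x^3 + 4·x^2 + 4·x + 5 in F_7[x]/(f).

Final answer: a · b ≡ x^3 + 4·x^2 + 4·x + 5 (mod f(x))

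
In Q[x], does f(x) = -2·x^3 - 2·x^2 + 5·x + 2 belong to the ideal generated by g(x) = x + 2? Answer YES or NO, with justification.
In Q[x] the ideal (g) consists of all multiples of g, so f ∈ (g) iff g | f, i.e. iff the remainder of f on division by g is 0. Divide f by g (g is monic, so eliminate the leading term of the running remainder at each step):
  leading term -2·x^3: subtract (-2·x^2)·g(x) = -2·x^3 - 4·x^2, leaving 2·x^2 + 5·x + 2
  leading term 2·x^2: subtract (2·x)·g(x) = 2·x^2 + 4·x, leaving x + 2
  leading term x: subtract (1)·g(x) = x + 2, leaving 0
The remainder is 0, so f(x) = g(x) · h(x) with h(x) = -2·x^2 + 2·x + 1. Hence g | f, i.e. f ∈ (g).

Final answer: YES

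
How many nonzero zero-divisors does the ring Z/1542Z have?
Z/1542Z has 1029 nonzero zero-divisors

In Z/1542Z each nonzero element is either a unit (gcd with 1542 is 1) or a zero-divisor (gcd > 1). The number of units is φ(1542): factorise 1542 = 2 · 3 · 257, so φ(1542) = (2 − 1) · (3 − 1) · (257 − 1) = 1 · 2 · 256 = 512. The nonzero elements number 1542 − 1 = 1541. Hence the nonzero zero-divisors number 1541 − 512 = 1029.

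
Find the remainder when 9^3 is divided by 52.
Use repeated squaring. Binary(3) = 11. Walk through the bits of the exponent 3 left-to-right: at each bit after the leading one, square the running value, then multiply by 9 if the bit is 1 (always reducing mod 52):
  bit 1 = 1 (leading): start with 9.
  bit 2 = 1: square 9^2 = 81 ≡ 29; bit is 1, so multiply 29·9 = 261 ≡ 1 (mod 52).
Final value: 9^3 ≡ 1 (mod 52).

Final answer: 1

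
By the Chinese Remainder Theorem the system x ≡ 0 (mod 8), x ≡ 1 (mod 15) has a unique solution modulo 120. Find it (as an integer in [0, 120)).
x ≡ 16 (mod 120); the representative in [0, 120) is 16

The moduli 8, 15 are pairwise coprime, so by the CRT there is a unique solution mod 8·15 = 120.
Solve by successive substitution. Start with x ≡ 0 (mod 8).
  Combine with x ≡ 1 (mod 15): write x = 8·t and require 8·t ≡ 1 (mod 15). Since 8^(−1) ≡ 2 (mod 15), t ≡ 2·1 ≡ 2 (mod 15). So x ≡ 8·2 = 16 (mod 120).
Unique solution in [0, 120): x = 16.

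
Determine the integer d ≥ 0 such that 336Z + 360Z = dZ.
(336, 360) = (24); d = 24

In the PID Z, (a, b) is generated by gcd(a, b). Compute gcd(360, 336) with the extended Euclidean algorithm, tracking rows (r, s, t) with s·360 + t·336 = r:
  row A: (360, 1, 0)   [1·360 + 0·336 = 360]
  row B: (336, 0, 1)   [0·360 + 1·336 = 336]
  360 = 1·336 + 24   → row C = row A − 1·row B = (24, 1, −1)   [check: 1·360 − 1·336 = 24]
  336 = 14·24 + 0   → remainder 0, stop. gcd = 24 (last nonzero row C).
So gcd(336, 360) = 24, with Bézout identity 1·360 − 1·336 = 24. Containment (⊇): the Bézout identity exhibits 24 as an element of (336, 360), giving (24) ⊆ (336, 360). Containment (⊆): since 24 | 336 and 24 | 360 (336 = 24·14, 360 = 24·15), every Z-linear combination of 336 and 360 is divisible by 24, so (336, 360) ⊆ (24). Therefore (336, 360) = (24), d = 24.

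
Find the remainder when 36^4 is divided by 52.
16

Use repeated squaring. Binary(4) = 100. Walk through the bits of the exponent 4 left-to-right: at each bit after the leading one, square the running value, then multiply by 36 if the bit is 1 (always reducing mod 52):
  bit 1 = 1 (leading): start with 36.
  bit 2 = 0: square 36^2 = 1296 ≡ 48 (mod 52).
  bit 3 = 0: square 48^2 = 2304 ≡ 16 (mod 52).
Final value: 36^4 ≡ 16 (mod 52).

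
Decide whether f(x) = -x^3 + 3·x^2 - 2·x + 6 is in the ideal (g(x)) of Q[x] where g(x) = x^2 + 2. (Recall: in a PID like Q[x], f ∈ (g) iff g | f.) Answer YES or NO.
In Q[x] the ideal (g) consists of all multiples of g, so f ∈ (g) iff g | f, i.e. iff the remainder of f on division by g is 0. Divide f by g (g is monic, so eliminate the leading term of the running remainder at each step):
  leading term -x^3: subtract (-x)·g(x) = -x^3 - 2·x, leaving 3·x^2 + 6
  leading term 3·x^2: subtract (3)·g(x) = 3·x^2 + 6, leaving 0
The remainder is 0, so f(x) = g(x) · h(x) with h(x) = 3 - x. Hence g | f, i.e. f ∈ (g).

Final answer: YES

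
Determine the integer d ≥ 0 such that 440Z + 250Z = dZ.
In the PID Z, (a, b) is generated by gcd(a, b). Compute gcd(440, 250) with the extended Euclidean algorithm, tracking rows (r, s, t) with s·440 + t·250 = r:
  row A: (440, 1, 0)   [1·440 + 0·250 = 440]
  row B: (250, 0, 1)   [0·440 + 1·250 = 250]
  440 = 1·250 + 190   → row C = row A − 1·row B = (190, 1, −1)   [check: 1·440 − 1·250 = 190]
  250 = 1·190 + 60   → row D = row B − 1·row C = (60, −1, 2)   [check: −1·440 + 2·250 = 60]
  190 = 3·60 + 10   → row E = row C − 3·row D = (10, 4, −7)   [check: 4·440 − 7·250 = 10]
  60 = 6·10 + 0   → remainder 0, stop. gcd = 10 (last nonzero row E).
So gcd(440, 250) = 10, with Bézout identity 4·440 − 7·250 = 10. Containment (⊇): the Bézout identity exhibits 10 as an element of (440, 250), giving (10) ⊆ (440, 250). Containment (⊆): since 10 | 440 and 10 | 250 (440 = 10·44, 250 = 10·25), every Z-linear combination of 440 and 250 is divisible by 10, so (440, 250) ⊆ (10). Therefore (440, 250) = (10), d = 10.

Final answer: (440, 250) = (10); d = 10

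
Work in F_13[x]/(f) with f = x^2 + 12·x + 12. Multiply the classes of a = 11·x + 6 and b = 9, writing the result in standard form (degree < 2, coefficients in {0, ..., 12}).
a · b ≡ 8·x + 2 (mod f(x))

Multiply as integer polynomials: a · b = 99·x + 54. Reducing coefficients mod 13: a · b ≡ 8·x + 2. This already has degree < 2, so no reduction by f is needed. Hence a · b ≡ 8·x + 2 in F_13[x]/(f).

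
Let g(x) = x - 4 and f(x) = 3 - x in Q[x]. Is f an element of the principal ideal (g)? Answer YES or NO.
In Q[x] the ideal (g) consists of all multiples of g, so f ∈ (g) iff g | f, i.e. iff the remainder of f on division by g is 0. Divide f by g (g is monic, so eliminate the leading term of the running remainder at each step):
  leading term -x: subtract (-1)·g(x) = 4 - x, leaving -1
The remainder r(x) = -1 ≠ 0 (and deg r < deg g), so g ∤ f, i.e. f ∉ (g).

Final answer: NO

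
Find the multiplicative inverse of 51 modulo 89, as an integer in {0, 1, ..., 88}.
51^(−1) ≡ 7 (mod 89)

Apply the extended Euclidean algorithm to (89, 51), tracking rows (r, s, t) with s·89 + t·51 = r. Each division r_prev = q·r_cur + r_new produces the new row as (previous row) − q·(current row):
  row A: (89, 1, 0)   [1·89 + 0·51 = 89]
  row B: (51, 0, 1)   [0·89 + 1·51 = 51]
  89 = 1·51 + 38   → row C = row A − 1·row B = (38, 1, −1)   [check: 1·89 − 1·51 = 38]
  51 = 1·38 + 13   → row D = row B − 1·row C = (13, −1, 2)   [check: −1·89 + 2·51 = 13]
  38 = 2·13 + 12   → row E = row C − 2·row D = (12, 3, −5)   [check: 3·89 − 5·51 = 12]
  13 = 1·12 + 1   → row F = row D − 1·row E = (1, −4, 7)   [check: −4·89 + 7·51 = 1]
  12 = 12·1 + 0   → remainder 0, stop. gcd = 1 (last nonzero row F).
The gcd is 1, so 51 is invertible mod 89. The last nonzero row gives −4·89 + 7·51 = 1, so t = 7. So 51^(−1) ≡ 7 (mod 89). Verify: 51 · 7 = 357 ≡ 1 (mod 89). ✓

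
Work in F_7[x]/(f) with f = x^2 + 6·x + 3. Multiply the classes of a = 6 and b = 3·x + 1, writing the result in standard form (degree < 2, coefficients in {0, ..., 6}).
Multiply as integer polynomials: a · b = 18·x + 6. Reducing coefficients mod 7: a · b ≡ 4·x + 6. This already has degree < 2, so no reduction by f is needed. Hence a · b ≡ 4·x + 6 in F_7[x]/(f).

Final answer: a · b ≡ 4·x + 6 (mod f(x))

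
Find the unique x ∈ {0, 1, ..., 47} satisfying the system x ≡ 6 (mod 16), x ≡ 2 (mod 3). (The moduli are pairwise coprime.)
The moduli 16, 3 are pairwise coprime, so by the CRT there is a unique solution mod 16·3 = 48.
Solve by successive substitution. Start with x ≡ 6 (mod 16).
  Combine with x ≡ 2 (mod 3): write x = 6 + 16·t and require 6 + 16·t ≡ 2 (mod 3), i.e. 16·t ≡ 2 − 6 ≡ 2 (mod 3). Since 16^(−1) ≡ 1 (mod 3) (16 ≡ 1 (mod 3)), t ≡ 1·2 ≡ 2 (mod 3). So x ≡ 6 + 16·2 = 38 (mod 48).
Unique solution in [0, 48): x = 38.

Final answer: x ≡ 38 (mod 48); the representative in [0, 48) is 38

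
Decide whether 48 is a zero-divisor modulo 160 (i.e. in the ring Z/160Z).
YES

gcd(48, 160) = 16 > 1, so 48 is not a unit in Z/160Z. In Z/nZ every nonzero non-unit is a zero-divisor: explicitly, take b = 160/gcd = 10 ≠ 0 (mod 160); then 48·10 = 480 = 3·160, i.e. 48·10 ≡ 0 (mod 160). So 48 is a zero-divisor.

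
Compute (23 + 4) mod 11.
5

Reduce the summands first: 23 ≡ 1 (mod 11), so 23 + 4 ≡ 1 + 4 (mod 11). 1 + 4 = 5; 5 = 0·11 + 5, so (23 + 4) mod 11 = 5.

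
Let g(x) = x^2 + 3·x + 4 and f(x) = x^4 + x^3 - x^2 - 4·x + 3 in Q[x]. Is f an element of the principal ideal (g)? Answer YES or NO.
NO

In Q[x] the ideal (g) consists of all multiples of g, so f ∈ (g) iff g | f, i.e. iff the remainder of f on division by g is 0. Divide f by g (g is monic, so eliminate the leading term of the running remainder at each step):
  leading term x^4: subtract (x^2)·g(x) = x^4 + 3·x^3 + 4·x^2, leaving -2·x^3 - 5·x^2 - 4·x + 3
  leading term -2·x^3: subtract (-2·x)·g(x) = -2·x^3 - 6·x^2 - 8·x, leaving x^2 + 4·x + 3
  leading term x^2: subtract (1)·g(x) = x^2 + 3·x + 4, leaving x - 1
The remainder r(x) = x - 1 ≠ 0 (and deg r < deg g), so g ∤ f, i.e. f ∉ (g).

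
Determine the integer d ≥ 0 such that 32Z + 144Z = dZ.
(32, 144) = (16); d = 16

In the PID Z, (a, b) is generated by gcd(a, b). Compute gcd(144, 32) with the extended Euclidean algorithm, tracking rows (r, s, t) with s·144 + t·32 = r:
  row A: (144, 1, 0)   [1·144 + 0·32 = 144]
  row B: (32, 0, 1)   [0·144 + 1·32 = 32]
  144 = 4·32 + 16   → row C = row A − 4·row B = (16, 1, −4)   [check: 1·144 − 4·32 = 16]
  32 = 2·16 + 0   → remainder 0, stop. gcd = 16 (last nonzero row C).
So gcd(32, 144) = 16, with Bézout identity 1·144 − 4·32 = 16. Containment (⊇): the Bézout identity exhibits 16 as an element of (32, 144), giving (16) ⊆ (32, 144). Containment (⊆): since 16 | 32 and 16 | 144 (32 = 16·2, 144 = 16·9), every Z-linear combination of 32 and 144 is divisible by 16, so (32, 144) ⊆ (16). Therefore (32, 144) = (16), d = 16.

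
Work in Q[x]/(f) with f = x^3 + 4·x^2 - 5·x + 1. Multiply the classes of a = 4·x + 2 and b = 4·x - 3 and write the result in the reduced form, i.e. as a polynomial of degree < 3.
a · b ≡ 16·x^2 - 4·x - 6 (mod f(x))

First multiply in Q[x] without reducing: a · b = 16·x^2 - 4·x - 6. This already has degree < 3, so no reduction is needed. Hence a · b ≡ 16·x^2 - 4·x - 6 in Q[x]/(f).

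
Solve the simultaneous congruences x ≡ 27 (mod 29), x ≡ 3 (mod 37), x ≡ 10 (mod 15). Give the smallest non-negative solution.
x ≡ 2260 (mod 16095); the representative in [0, 16095) is 2260

The moduli 29, 37, 15 are pairwise coprime, so by the CRT there is a unique solution mod 29·37·15 = 16095.
Solve by successive substitution. Start with x ≡ 27 (mod 29).
  Combine with x ≡ 3 (mod 37): write x = 27 + 29·t and require 27 + 29·t ≡ 3 (mod 37), i.e. 29·t ≡ 3 − 27 ≡ 13 (mod 37). Since 29^(−1) ≡ 23 (mod 37), t ≡ 23·13 ≡ 3 (mod 37). So x ≡ 27 + 29·3 = 114 (mod 1073).
  Combine with x ≡ 10 (mod 15): write x = 114 + 1073·t and require 114 + 1073·t ≡ 10 (mod 15), i.e. 1073·t ≡ 10 − 114 ≡ 1 (mod 15). Since 1073^(−1) ≡ 2 (mod 15) (1073 ≡ 8 (mod 15)), t ≡ 2·1 ≡ 2 (mod 15). So x ≡ 114 + 1073·2 = 2260 (mod 16095).
Unique solution in [0, 16095): x = 2260.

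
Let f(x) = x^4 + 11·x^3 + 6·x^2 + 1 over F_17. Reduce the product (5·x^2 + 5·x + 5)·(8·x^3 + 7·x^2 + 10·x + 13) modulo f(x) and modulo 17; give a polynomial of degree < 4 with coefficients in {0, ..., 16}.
a · b ≡ 7·x^3 + 11·x^2 + 7·x + 5 (mod f(x))

Multiply as integer polynomials: a · b = 40·x^5 + 75·x^4 + 125·x^3 + 150·x^2 + 115·x + 65. Reducing coefficients mod 17: a · b ≡ 6·x^5 + 7·x^4 + 6·x^3 + 14·x^2 + 13·x + 14. Now divide by f(x) = x^4 + 11·x^3 + 6·x^2 + 1 in F_17[x], eliminating the leading term at each step:
  leading term 6·x^5: subtract (6·x)·f(x) = 6·x^5 + 15·x^4 + 2·x^3 + 6·x, leaving 9·x^4 + 4·x^3 + 14·x^2 + 7·x + 14 (coefficients mod 17)
  leading term 9·x^4: subtract (9)·f(x) = 9·x^4 + 14·x^3 + 3·x^2 + 9, leaving 7·x^3 + 11·x^2 + 7·x + 5 (coefficients mod 17)
The degree is now < 4, so this is the remainder. Hence a · b ≡ 7·x^3 + 11·x^2 + 7·x + 5 in F_17[x]/(f).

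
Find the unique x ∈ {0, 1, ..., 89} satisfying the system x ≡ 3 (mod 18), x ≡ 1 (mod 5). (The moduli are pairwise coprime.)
x ≡ 21 (mod 90); the representative in [0, 90) is 21

The moduli 18, 5 are pairwise coprime, so by the CRT there is a unique solution mod 18·5 = 90.
Solve by successive substitution. Start with x ≡ 3 (mod 18).
  Combine with x ≡ 1 (mod 5): write x = 3 + 18·t and require 3 + 18·t ≡ 1 (mod 5), i.e. 18·t ≡ 1 − 3 ≡ 3 (mod 5). Since 18^(−1) ≡ 2 (mod 5) (18 ≡ 3 (mod 5)), t ≡ 2·3 ≡ 1 (mod 5). So x ≡ 3 + 18·1 = 21 (mod 90).
Unique solution in [0, 90): x = 21.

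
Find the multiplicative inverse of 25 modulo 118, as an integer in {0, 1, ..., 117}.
25^(−1) ≡ 85 (mod 118)

Apply the extended Euclidean algorithm to (118, 25), tracking rows (r, s, t) with s·118 + t·25 = r. Each division r_prev = q·r_cur + r_new produces the new row as (previous row) − q·(current row):
  row A: (118, 1, 0)   [1·118 + 0·25 = 118]
  row B: (25, 0, 1)   [0·118 + 1·25 = 25]
  118 = 4·25 + 18   → row C = row A − 4·row B = (18, 1, −4)   [check: 1·118 − 4·25 = 18]
  25 = 1·18 + 7   → row D = row B − 1·row C = (7, −1, 5)   [check: −1·118 + 5·25 = 7]
  18 = 2·7 + 4   → row E = row C − 2·row D = (4, 3, −14)   [check: 3·118 − 14·25 = 4]
  7 = 1·4 + 3   → row F = row D − 1·row E = (3, −4, 19)   [check: −4·118 + 19·25 = 3]
  4 = 1·3 + 1   → row G = row E − 1·row F = (1, 7, −33)   [check: 7·118 − 33·25 = 1]
  3 = 3·1 + 0   → remainder 0, stop. gcd = 1 (last nonzero row G).
The gcd is 1, so 25 is invertible mod 118. The last nonzero row gives 7·118 − 33·25 = 1, so t = −33. So 25^(−1) ≡ −33 ≡ 85 (mod 118). Verify: 25 · 85 = 2125 ≡ 1 (mod 118). ✓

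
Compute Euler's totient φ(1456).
φ is multiplicative, with φ(p^e) = p^e − p^(e−1). Factorise 1456 = 2^4 · 7 · 13. Then
  φ(1456) = (2^4 − 2^3) · (7 − 1) · (13 − 1) = 8 · 6 · 12 = 576.

Final answer: φ(1456) = 576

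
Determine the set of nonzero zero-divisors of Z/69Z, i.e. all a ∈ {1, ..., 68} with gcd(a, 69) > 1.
An element a ∈ Z/69Z (with a ≠ 0) is a zero-divisor iff gcd(a, 69) > 1 (because a is a unit precisely when gcd(a, n) = 1, and in Z/nZ every nonzero, non-unit element is a zero-divisor). Scan a = 1, ..., 68 and keep those with gcd(a, 69) > 1:
  gcd(3, 69) = 3, gcd(6, 69) = 3, gcd(9, 69) = 3, gcd(12, 69) = 3, gcd(15, 69) = 3, gcd(18, 69) = 3, gcd(21, 69) = 3, gcd(23, 69) = 23, gcd(24, 69) = 3, gcd(27, 69) = 3, gcd(30, 69) = 3, gcd(33, 69) = 3, gcd(36, 69) = 3, gcd(39, 69) = 3, gcd(42, 69) = 3, gcd(45, 69) = 3, gcd(46, 69) = 23, gcd(48, 69) = 3, gcd(51, 69) = 3, gcd(54, 69) = 3, gcd(57, 69) = 3, gcd(60, 69) = 3, gcd(63, 69) = 3, gcd(66, 69) = 3.
All other a ∈ {1, ..., 68} have gcd(a, 69) = 1 and are units. So the nonzero zero-divisors are exactly the 24 values of a appearing in this scan.

Final answer: nonzero zero-divisors of Z/69Z = {3, 6, 9, 12, 15, 18, 21, 23, 24, 27, 30, 33, 36, 39, 42, 45, 46, 48, 51, 54, 57, 60, 63, 66}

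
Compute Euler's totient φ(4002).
φ is multiplicative, with φ(p^e) = p^e − p^(e−1). Factorise 4002 = 2 · 3 · 23 · 29. Then
  φ(4002) = (2 − 1) · (3 − 1) · (23 − 1) · (29 − 1) = 1 · 2 · 22 · 28 = 1232.

Final answer: φ(4002) = 1232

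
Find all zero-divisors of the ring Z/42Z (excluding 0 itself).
An element a ∈ Z/42Z (with a ≠ 0) is a zero-divisor iff gcd(a, 42) > 1 (because a is a unit precisely when gcd(a, n) = 1, and in Z/nZ every nonzero, non-unit element is a zero-divisor). Scan a = 1, ..., 41 and keep those with gcd(a, 42) > 1:
  gcd(2, 42) = 2, gcd(3, 42) = 3, gcd(4, 42) = 2, gcd(6, 42) = 6, gcd(7, 42) = 7, gcd(8, 42) = 2, gcd(9, 42) = 3, gcd(10, 42) = 2, gcd(12, 42) = 6, gcd(14, 42) = 14, gcd(15, 42) = 3, gcd(16, 42) = 2, gcd(18, 42) = 6, gcd(20, 42) = 2, gcd(21, 42) = 21, gcd(22, 42) = 2, gcd(24, 42) = 6, gcd(26, 42) = 2, gcd(27, 42) = 3, gcd(28, 42) = 14, gcd(30, 42) = 6, gcd(32, 42) = 2, gcd(33, 42) = 3, gcd(34, 42) = 2, gcd(35, 42) = 7, gcd(36, 42) = 6, gcd(38, 42) = 2, gcd(39, 42) = 3, gcd(40, 42) = 2.
All other a ∈ {1, ..., 41} have gcd(a, 42) = 1 and are units. So the nonzero zero-divisors are exactly the 29 values of a appearing in this scan.

Final answer: nonzero zero-divisors of Z/42Z = {2, 3, 4, 6, 7, 8, 9, 10, 12, 14, 15, 16, 18, 20, 21, 22, 24, 26, 27, 28, 30, 32, 33, 34, 35, 36, 38, 39, 40}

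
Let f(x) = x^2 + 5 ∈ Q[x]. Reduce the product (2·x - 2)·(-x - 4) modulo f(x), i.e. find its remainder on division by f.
First multiply in Q[x] without reducing: a · b = -2·x^2 - 6·x + 8. Now divide by f(x) = x^2 + 5, eliminating the leading term at each step:
  leading term -2·x^2: subtract (-2)·f(x) = -2·x^2 - 10, leaving 18 - 6·x
The degree is now < 2, so this is the remainder. Hence a · b ≡ 18 - 6·x in Q[x]/(f).

Final answer: a · b ≡ 18 - 6·x (mod f(x))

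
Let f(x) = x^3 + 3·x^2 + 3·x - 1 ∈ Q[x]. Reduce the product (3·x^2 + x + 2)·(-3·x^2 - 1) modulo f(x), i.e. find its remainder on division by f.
First multiply in Q[x] without reducing: a · b = -9·x^4 - 3·x^3 - 9·x^2 - x - 2. Now divide by f(x) = x^3 + 3·x^2 + 3·x - 1, eliminating the leading term at each step:
  leading term -9·x^4: subtract (-9·x)·f(x) = -9·x^4 - 27·x^3 - 27·x^2 + 9·x, leaving 24·x^3 + 18·x^2 - 10·x - 2
  leading term 24·x^3: subtract (24)·f(x) = 24·x^3 + 72·x^2 + 72·x - 24, leaving -54·x^2 - 82·x + 22
The degree is now < 3, so this is the remainder. Hence a · b ≡ -54·x^2 - 82·x + 22 in Q[x]/(f).

Final answer: a · b ≡ -54·x^2 - 82·x + 22 (mod f(x))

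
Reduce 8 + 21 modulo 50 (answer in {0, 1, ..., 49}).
Both summands are already reduced mod 50. 8 + 21 = 29; 29 = 0·50 + 29, so (8 + 21) mod 50 = 29.

Final answer: 29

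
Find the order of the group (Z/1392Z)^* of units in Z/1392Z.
|(Z/1392Z)^*| = 448

(Z/1392Z)^* consists of the classes a with gcd(a, 1392) = 1, so its order is φ(1392). φ is multiplicative, with φ(p^e) = p^e − p^(e−1). Factorise 1392 = 2^4 · 3 · 29. Then
  φ(1392) = (2^4 − 2^3) · (3 − 1) · (29 − 1) = 8 · 2 · 28 = 448.
Thus |(Z/1392Z)^*| = 448.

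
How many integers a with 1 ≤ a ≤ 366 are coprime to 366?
120

The number of a ∈ {1, ..., 366} with gcd(a, 366) = 1 is by definition Euler's totient φ(366). φ is multiplicative, with φ(p^e) = p^e − p^(e−1). Factorise 366 = 2 · 3 · 61. Then
  φ(366) = (2 − 1) · (3 − 1) · (61 − 1) = 1 · 2 · 60 = 120.
So there are 120 such integers.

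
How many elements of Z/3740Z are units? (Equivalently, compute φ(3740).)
Z/3740Z has φ(3740) = 1280 units

An element a ∈ Z/3740Z is a unit iff gcd(a, 3740) = 1, so the number of units is φ(3740). φ is multiplicative, with φ(p^e) = p^e − p^(e−1). Factorise 3740 = 2^2 · 5 · 11 · 17. Then
  φ(3740) = (2^2 − 2^1) · (5 − 1) · (11 − 1) · (17 − 1) = 2 · 4 · 10 · 16 = 1280.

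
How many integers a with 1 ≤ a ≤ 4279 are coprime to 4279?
The number of a ∈ {1, ..., 4279} with gcd(a, 4279) = 1 is by definition Euler's totient φ(4279). φ is multiplicative, with φ(p^e) = p^e − p^(e−1). Factorise 4279 = 11 · 389. Then
  φ(4279) = (11 − 1) · (389 − 1) = 10 · 388 = 3880.
So there are 3880 such integers.

Final answer: 3880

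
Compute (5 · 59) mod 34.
23

Reduce the factors first: 59 ≡ 25 (mod 34), so 5 · 59 ≡ 5 · 25 (mod 34). 5 · 25 = 125. Dividing by 34: 125 = 3·34 + 23. So (5 · 59) mod 34 = 23.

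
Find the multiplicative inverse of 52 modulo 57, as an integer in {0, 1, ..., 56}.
Apply the extended Euclidean algorithm to (57, 52), tracking rows (r, s, t) with s·57 + t·52 = r. Each division r_prev = q·r_cur + r_new produces the new row as (previous row) − q·(current row):
  row A: (57, 1, 0)   [1·57 + 0·52 = 57]
  row B: (52, 0, 1)   [0·57 + 1·52 = 52]
  57 = 1·52 + 5   → row C = row A − 1·row B = (5, 1, −1)   [check: 1·57 − 1·52 = 5]
  52 = 10·5 + 2   → row D = row B − 10·row C = (2, −10, 11)   [check: −10·57 + 11·52 = 2]
  5 = 2·2 + 1   → row E = row C − 2·row D = (1, 21, −23)   [check: 21·57 − 23·52 = 1]
  2 = 2·1 + 0   → remainder 0, stop. gcd = 1 (last nonzero row E).
The gcd is 1, so 52 is invertible mod 57. The last nonzero row gives 21·57 − 23·52 = 1, so t = −23. So 52^(−1) ≡ −23 ≡ 34 (mod 57). Verify: 52 · 34 = 1768 ≡ 1 (mod 57). ✓

Final answer: 52^(−1) ≡ 34 (mod 57)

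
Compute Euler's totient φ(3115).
φ is multiplicative, with φ(p^e) = p^e − p^(e−1). Factorise 3115 = 5 · 7 · 89. Then
  φ(3115) = (5 − 1) · (7 − 1) · (89 − 1) = 4 · 6 · 88 = 2112.

Final answer: φ(3115) = 2112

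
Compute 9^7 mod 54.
27

Use repeated squaring. Binary(7) = 111. Walk through the bits of the exponent 7 left-to-right: at each bit after the leading one, square the running value, then multiply by 9 if the bit is 1 (always reducing mod 54):
  bit 1 = 1 (leading): start with 9.
  bit 2 = 1: square 9^2 = 81 ≡ 27; bit is 1, so multiply 27·9 = 243 ≡ 27 (mod 54).
  bit 3 = 1: square 27^2 = 729 ≡ 27; bit is 1, so multiply 27·9 = 243 ≡ 27 (mod 54).
Final value: 9^7 ≡ 27 (mod 54).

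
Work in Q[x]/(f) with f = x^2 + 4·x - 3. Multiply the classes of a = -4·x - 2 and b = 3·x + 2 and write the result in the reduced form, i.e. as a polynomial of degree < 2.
First multiply in Q[x] without reducing: a · b = -12·x^2 - 14·x - 4. Now divide by f(x) = x^2 + 4·x - 3, eliminating the leading term at each step:
  leading term -12·x^2: subtract (-12)·f(x) = -12·x^2 - 48·x + 36, leaving 34·x - 40
The degree is now < 2, so this is the remainder. Hence a · b ≡ 34·x - 40 in Q[x]/(f).

Final answer: a · b ≡ 34·x - 40 (mod f(x))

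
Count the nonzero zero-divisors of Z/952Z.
Z/952Z has 567 nonzero zero-divisors

In Z/952Z each nonzero element is either a unit (gcd with 952 is 1) or a zero-divisor (gcd > 1). The number of units is φ(952): factorise 952 = 2^3 · 7 · 17, so φ(952) = (2^3 − 2^2) · (7 − 1) · (17 − 1) = 4 · 6 · 16 = 384. The nonzero elements number 952 − 1 = 951. Hence the nonzero zero-divisors number 951 − 384 = 567.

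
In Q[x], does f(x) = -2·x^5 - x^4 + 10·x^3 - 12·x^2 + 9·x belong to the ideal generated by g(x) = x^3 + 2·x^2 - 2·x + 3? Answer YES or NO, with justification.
YES

In Q[x] the ideal (g) consists of all multiples of g, so f ∈ (g) iff g | f, i.e. iff the remainder of f on division by g is 0. Divide f by g (g is monic, so eliminate the leading term of the running remainder at each step):
  leading term -2·x^5: subtract (-2·x^2)·g(x) = -2·x^5 - 4·x^4 + 4·x^3 - 6·x^2, leaving 3·x^4 + 6·x^3 - 6·x^2 + 9·x
  leading term 3·x^4: subtract (3·x)·g(x) = 3·x^4 + 6·x^3 - 6·x^2 + 9·x, leaving 0
The remainder is 0, so f(x) = g(x) · h(x) with h(x) = -2·x^2 + 3·x. Hence g | f, i.e. f ∈ (g).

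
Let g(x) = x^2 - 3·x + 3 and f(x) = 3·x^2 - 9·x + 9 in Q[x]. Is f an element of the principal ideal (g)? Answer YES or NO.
YES

In Q[x] the ideal (g) consists of all multiples of g, so f ∈ (g) iff g | f, i.e. iff the remainder of f on division by g is 0. Divide f by g (g is monic, so eliminate the leading term of the running remainder at each step):
  leading term 3·x^2: subtract (3)·g(x) = 3·x^2 - 9·x + 9, leaving 0
The remainder is 0, so f(x) = g(x) · h(x) with h(x) = 3. Hence g | f, i.e. f ∈ (g).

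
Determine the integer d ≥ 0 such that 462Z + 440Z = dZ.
In the PID Z, (a, b) is generated by gcd(a, b). Compute gcd(462, 440) with the extended Euclidean algorithm, tracking rows (r, s, t) with s·462 + t·440 = r:
  row A: (462, 1, 0)   [1·462 + 0·440 = 462]
  row B: (440, 0, 1)   [0·462 + 1·440 = 440]
  462 = 1·440 + 22   → row C = row A − 1·row B = (22, 1, −1)   [check: 1·462 − 1·440 = 22]
  440 = 20·22 + 0   → remainder 0, stop. gcd = 22 (last nonzero row C).
So gcd(462, 440) = 22, with Bézout identity 1·462 − 1·440 = 22. Containment (⊇): the Bézout identity exhibits 22 as an element of (462, 440), giving (22) ⊆ (462, 440). Containment (⊆): since 22 | 462 and 22 | 440 (462 = 22·21, 440 = 22·20), every Z-linear combination of 462 and 440 is divisible by 22, so (462, 440) ⊆ (22). Therefore (462, 440) = (22), d = 22.

Final answer: (462, 440) = (22); d = 22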